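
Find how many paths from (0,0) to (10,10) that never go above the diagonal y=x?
16,796

Explanation: Counted by the Catalan number C_10: C_10 = C(20,10)/(10+1) = 184,756/11 = 16,796.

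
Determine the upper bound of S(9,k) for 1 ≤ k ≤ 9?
7,770

Working:
Row S(9,k) for k = 1..9 (via S(n,k) = k·S(n−1,k) + S(n−1,k−1)): 1, 255, 3,025, 7,770, 6,951, 2,646, 462, 36, 1. The row is unimodal; maximum at k = 4: 7,770.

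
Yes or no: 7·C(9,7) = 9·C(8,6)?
Yes

Working:
Absorption identity k·C(n,k) = n·C(n-1,k-1). LHS = 7·36 = 252; RHS = 9·28 = 252.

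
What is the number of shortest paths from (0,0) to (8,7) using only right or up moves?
6,435

Reasoning: Choose 8 rights from 15 moves: C(15,8) = 6,435.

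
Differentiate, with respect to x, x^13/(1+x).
Quotient rule: [13x^{12}(1+x) - x^13]/(1+x)².

Answer: (13x^12(1+x) - x^13)/(1+x)²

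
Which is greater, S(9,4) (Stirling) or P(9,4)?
S(9,4)

Working:
S(9,4) = 4·S(8,4) + S(8,3) = 4·1,701 + 966 = 7,770; P(9,4) = 3,024.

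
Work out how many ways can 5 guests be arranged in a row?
120

Working:
Arrangements of 5 distinct objects: 5! = 120.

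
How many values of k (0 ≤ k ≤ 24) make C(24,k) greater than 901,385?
7
Row 24 is unimodal and symmetric about k=24/2. C(24,8)=735,471 ≤ 901,385; C(24,9)=1,307,504 > 901,385; by symmetry C(24,k) > 901,385 for k = 9..15. That's 15 - 9 + 1 = 7 values.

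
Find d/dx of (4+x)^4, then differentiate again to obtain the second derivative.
12(4+x)^2

Working:
First derivative: 4(4+x)^{3}. Second derivative: 4·3·(4+x)^{2} = 12(4+x)^{2}.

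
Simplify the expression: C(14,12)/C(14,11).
1/4

Working:
C(n,k+1)/C(n,k) = (n−k)/(k+1). Here (14−11)/(11+1) = 3/12 = 1/4.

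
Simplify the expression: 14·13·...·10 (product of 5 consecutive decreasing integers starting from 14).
240,240

This is P(14,5) = 14!/(9)! = 240,240.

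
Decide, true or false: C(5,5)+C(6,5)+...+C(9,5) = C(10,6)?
True

Explanation: Hockey stick identity gives Σ = C(10,6) = 210; RHS C(10,6) = 210.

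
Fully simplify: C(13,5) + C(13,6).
By Pascal's identity: C(14,6) = 3,003.

Answer: 3,003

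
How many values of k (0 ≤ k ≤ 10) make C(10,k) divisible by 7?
3

Checking C(10,k) mod 7 for k = 0..10: divisible at k = 4, 5, 6. That's 3 values.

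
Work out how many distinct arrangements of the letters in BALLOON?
Word has 7 letters (B=1, A=1, L=2, O=2, N=1). Arrangements: 7!/Π(k!) = 1,260.
Final answer: 1,260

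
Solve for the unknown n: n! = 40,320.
n! is strictly increasing. 6! = 720, 7! = 5,040, 8! = 40,320 ✓. So n = 8.
Final answer: 8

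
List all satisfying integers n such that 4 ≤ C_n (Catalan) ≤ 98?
C_2=2; C_3=5; C_4=14; C_5=42; C_6=132. So valid n = 3, 4, 5.
Final answer: 3, 4, 5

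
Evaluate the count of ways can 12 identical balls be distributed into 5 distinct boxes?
1,820

Reasoning: C(12+5-1, 5-1) = C(16, 4) = 1,820.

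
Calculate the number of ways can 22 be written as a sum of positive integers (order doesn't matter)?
Pentagonal recurrence p(n) = p(n−1) + p(n−2) − p(n−5) − p(n−7) + …: p(22) = p(21) + p(20) − p(17) − p(15) + p(10) + p(7) − p(0) = 792 + 627 − 297 − 176 + 42 + 15 − 1 = 1,002.

Answer: 1,002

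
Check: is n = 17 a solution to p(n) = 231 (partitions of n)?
No
Pentagonal recurrence p(n) = p(n−1) + p(n−2) − p(n−5) − p(n−7) + …: p(17) = p(16) + p(15) − p(12) − p(10) + p(5) + p(2) = 231 + 176 − 77 − 42 + 7 + 2 = 297, which does not equal 231.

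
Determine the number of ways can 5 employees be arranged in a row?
Arrangements of 5 distinct objects: 5! = 120.
Final answer: 120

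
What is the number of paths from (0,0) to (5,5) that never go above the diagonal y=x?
42

Working:
Counted by the Catalan number C_5: C_5 = C(10,5)/(5+1) = 252/6 = 42.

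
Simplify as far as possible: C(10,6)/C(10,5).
5/6

Working:
C(n,k+1)/C(n,k) = (n−k)/(k+1). Here (10−5)/(5+1) = 5/6 = 5/6.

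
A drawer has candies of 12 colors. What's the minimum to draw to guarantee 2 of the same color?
13

Working:
Worst case: 1 of each = 12. One more: 13.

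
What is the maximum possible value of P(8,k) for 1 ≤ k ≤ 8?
P(8,k) increases in k, so maximum at k = 8: 8! = 40,320.
Final answer: 40,320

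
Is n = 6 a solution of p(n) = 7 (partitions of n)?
Pentagonal recurrence p(n) = p(n−1) + p(n−2) − p(n−5) − p(n−7) + …: p(6) = p(5) + p(4) − p(1) = 7 + 5 − 1 = 11, which does not equal 7.
Final answer: No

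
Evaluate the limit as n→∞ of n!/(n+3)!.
0

Working:
n!/(n+3)! = 1/[(n+1)(n+2)(n+3)] → 0 as n → ∞.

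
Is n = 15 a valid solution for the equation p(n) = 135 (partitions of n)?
Pentagonal recurrence p(n) = p(n−1) + p(n−2) − p(n−5) − p(n−7) + …: p(15) = p(14) + p(13) − p(10) − p(8) + p(3) + p(0) = 135 + 101 − 42 − 22 + 3 + 1 = 176, which does not equal 135.
Final answer: No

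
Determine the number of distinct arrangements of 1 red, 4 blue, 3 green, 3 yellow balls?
46,200

Solution: Multinomial: 11!/(1! × 4! × 3! × 3!) = 46,200.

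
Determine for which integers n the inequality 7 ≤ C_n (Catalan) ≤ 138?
4, 5, 6

Working:
C_3=5; C_4=14; C_5=42; C_6=132; C_7=429. So valid n = 4, 5, 6.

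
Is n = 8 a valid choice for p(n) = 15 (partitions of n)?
No

Explanation: Pentagonal recurrence p(n) = p(n−1) + p(n−2) − p(n−5) − p(n−7) + …: p(8) = p(7) + p(6) − p(3) − p(1) = 15 + 11 − 3 − 1 = 22, which does not equal 15.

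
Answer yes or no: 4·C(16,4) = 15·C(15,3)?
No

Solution: Absorption identity k·C(n,k) = n·C(n-1,k-1). LHS = 4·1820 = 7,280; RHS = 15·455 = 6,825.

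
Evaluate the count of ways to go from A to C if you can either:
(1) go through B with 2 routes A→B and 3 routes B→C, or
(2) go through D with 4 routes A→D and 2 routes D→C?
Route via B: 2×3=6. Route via D: 4×2=8. Total: 14.
Final answer: 14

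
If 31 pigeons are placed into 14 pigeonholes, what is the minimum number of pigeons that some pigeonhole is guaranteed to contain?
3

Working:
Pigeonhole: ⌈31/14⌉ = 3.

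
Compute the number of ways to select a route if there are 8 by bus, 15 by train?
By the addition principle: 8 + 15 = 23.

Answer: 23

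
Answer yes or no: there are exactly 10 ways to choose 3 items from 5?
Yes

Solution: C(5,3) = 10.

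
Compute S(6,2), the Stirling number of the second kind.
31
Using the Stirling recurrence: S(n,k) = k·S(n-1,k) + S(n-1,k-1)
S(6,2) = 2·S(5,2) + S(5,1)
         = 2·15 + 1
         = 30 + 1
         = 31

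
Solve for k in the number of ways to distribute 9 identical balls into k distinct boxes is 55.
3

Working:
Stars and bars: the count is C(9+k−1, k−1), increasing in k. k=2: C(10,1) = 10, k=3: C(11,2) = 55 ✓. So k = 3.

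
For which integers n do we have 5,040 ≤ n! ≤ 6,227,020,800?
7, 8, 9, 10, 11, 12, 13

Explanation: n! is strictly increasing; 7! = 5,040 and 13! = 6,227,020,800, so valid n = 7, 8, 9, 10, 11, 12, 13.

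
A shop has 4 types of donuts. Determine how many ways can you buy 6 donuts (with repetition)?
Stars and bars: C(6+4-1, 6) = C(9, 6) = 84.

Answer: 84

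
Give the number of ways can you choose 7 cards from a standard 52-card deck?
133,784,560

Explanation: C(52,7) = 133,784,560.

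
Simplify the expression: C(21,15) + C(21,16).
74,613

Solution: By Pascal's identity: C(22,16) = 74,613.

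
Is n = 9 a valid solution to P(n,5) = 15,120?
Yes

Working:
P(9,5) = 9·8·7·6·5 = 15,120, which equals 15,120.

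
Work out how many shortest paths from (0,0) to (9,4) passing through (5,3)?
280

Reasoning: To (5,3): C(8,5)=56. From there: C(5,4)=5. Total: 280.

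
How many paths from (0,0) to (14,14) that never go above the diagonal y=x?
2,674,440

Explanation: Counted by the Catalan number C_14: C_14 = C(28,14)/(14+1) = 40,116,600/15 = 2,674,440.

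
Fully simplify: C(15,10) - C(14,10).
2,002

Working:
C(15,10) - C(14,10) = C(14,9) = 2,002.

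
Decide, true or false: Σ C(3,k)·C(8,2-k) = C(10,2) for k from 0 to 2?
Vandermonde's identity gives C(11,2) = 55; RHS C(10,2) = 45.

Answer: False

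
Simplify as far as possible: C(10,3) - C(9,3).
C(10,3) - C(9,3) = C(9,2) = 36.
Final answer: 36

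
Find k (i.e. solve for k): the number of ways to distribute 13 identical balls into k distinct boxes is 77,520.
8

Solution: Stars and bars: the count is C(13+k−1, k−1), increasing in k. k=6: C(18,5) = 8,568, k=7: C(19,6) = 27,132, k=8: C(20,7) = 77,520 ✓. So k = 8.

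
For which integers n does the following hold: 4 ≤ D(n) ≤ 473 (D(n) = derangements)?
4, 5, 6

Using D(n) = (n−1)[D(n−1) + D(n−2)] with D(1)=0, D(2)=1: D(3)=2; D(4)=9; D(5)=44; D(6)=265; D(7)=1,854. So valid n = 4, 5, 6.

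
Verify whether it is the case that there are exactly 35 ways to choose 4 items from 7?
True

Explanation: C(7,4) = 35.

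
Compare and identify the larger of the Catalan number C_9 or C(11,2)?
C_9

Explanation: C_9 = C(18,9)/(9+1) = 48,620/10 = 4,862; C(11,2) = 55.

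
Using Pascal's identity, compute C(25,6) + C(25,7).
C(25,6) + C(25,7) = C(26,7) = 657,800.
Final answer: 657,800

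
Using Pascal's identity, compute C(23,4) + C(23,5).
42,504

Solution: C(23,4) + C(23,5) = C(24,5) = 42,504.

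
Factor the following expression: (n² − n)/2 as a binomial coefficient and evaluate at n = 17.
C(n,2); C(17,2) = 136

Working:
(n² − n)/2 = n(n−1)/2 = C(n,2). At n = 17: C(17,2) = 136.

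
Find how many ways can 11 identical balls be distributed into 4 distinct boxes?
364

Explanation: C(11+4-1, 4-1) = C(14, 3) = 364.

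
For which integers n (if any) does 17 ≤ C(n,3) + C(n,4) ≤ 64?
6
C(5,3)+C(5,4)=15; C(6,3)+C(6,4)=35; C(7,3)+C(7,4)=70. So valid n = 6.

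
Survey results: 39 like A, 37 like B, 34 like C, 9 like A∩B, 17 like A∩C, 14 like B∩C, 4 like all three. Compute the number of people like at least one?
74

|A∪B∪C| = 39+37+34-9-17-14+4 = 74.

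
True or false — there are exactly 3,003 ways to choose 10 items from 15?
C(15,10) = 3,003.

Answer: True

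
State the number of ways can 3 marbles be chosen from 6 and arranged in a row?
120

Solution: P(6,3) = 6!/(6-3)! = 120.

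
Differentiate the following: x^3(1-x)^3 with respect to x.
3x^2(1-x)^3 - 3x^3(1-x)^2

Working:
Product rule: 3x^{2}(1-x)^{3} + x^3·(-3)(1-x)^{2}.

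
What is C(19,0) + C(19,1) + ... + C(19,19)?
524,288

Reasoning: Sum of binomial coefficients = 2^19 = 524,288.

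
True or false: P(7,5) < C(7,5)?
False
P(7,5) = 2,520 and C(7,5) = 21; P(n,r) = r! × C(n,r) so P > C whenever r ≥ 2.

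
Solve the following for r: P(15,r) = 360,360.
5
P(15,r) = 15·14·…·(15−r+1), a product of r factors. Multiplying down from 15: 15 = 15; 15·14 = 210; 15·14·13 = 2,730; 15·14·13·12 = 32,760; 15·14·13·12·11 = 360,360 ✓ (5 factors). So r = 5.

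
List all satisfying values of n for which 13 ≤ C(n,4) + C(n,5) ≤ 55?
C(5,4)+C(5,5)=6; C(6,4)+C(6,5)=21; C(7,4)+C(7,5)=56. So valid n = 6.
Final answer: 6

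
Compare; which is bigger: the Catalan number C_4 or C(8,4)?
C_4 = C(8,4)/(4+1) = 70/5 = 14; C(8,4) = 70.

Answer: C(8,4)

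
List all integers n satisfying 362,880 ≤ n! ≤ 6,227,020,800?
9, 10, 11, 12, 13

n! is strictly increasing; 9! = 362,880 and 13! = 6,227,020,800, so valid n = 9, 10, 11, 12, 13.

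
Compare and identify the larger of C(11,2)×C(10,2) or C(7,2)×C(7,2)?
C(11,2)×C(10,2)

Reasoning: C(11,2)×C(10,2)=2,475, C(7,2)×C(7,2)=441.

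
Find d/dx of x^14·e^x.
(14x^13 + x^14)e^x

Working:
Product rule: d/dx[x^14]·e^x + x^14·d/dx[e^x] = 14x^{13}e^x + x^14e^x.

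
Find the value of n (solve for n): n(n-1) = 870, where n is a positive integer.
30
n² − n − 870 = 0, so n = (1 ± √(1 + 4·870))/2 = (1 ± √3,481)/2 = (1 ± 59)/2, i.e. n = 30 or n = -29. Taking the positive root, n = 30 (check: 30×29 = 870).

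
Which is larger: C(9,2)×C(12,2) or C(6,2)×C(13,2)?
C(9,2)×C(12,2)

C(9,2)×C(12,2)=2,376, C(6,2)×C(13,2)=1,170.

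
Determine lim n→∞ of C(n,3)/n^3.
1/6

Solution: C(n,3) ≈ n^3/3! for large n. Limit = 1/3! = 1/6.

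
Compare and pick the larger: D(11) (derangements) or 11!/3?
D(11)
D(11) = (11-1)·[D(10) + D(9)] = 10·[1,334,961 + 133,496] = 14,684,570; 11!/3 = 39,916,800/3 = 13,305,600.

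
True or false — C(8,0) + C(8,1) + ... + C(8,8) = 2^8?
True

Reasoning: Binomial theorem with x = y = 1: Σ C(8,i) = (1+1)^8 = 2^8 = 256. The statement holds.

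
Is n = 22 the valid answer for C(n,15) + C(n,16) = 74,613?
No
C(22,15) + C(22,16) = 170,544 + 74,613 = 245,157, which does not equal 74,613.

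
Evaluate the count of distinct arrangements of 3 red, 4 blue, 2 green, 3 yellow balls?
277,200

Explanation: Multinomial: 12!/(3! × 4! × 2! × 3!) = 277,200.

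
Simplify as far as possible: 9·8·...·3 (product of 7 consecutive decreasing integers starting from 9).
181,440

Solution: This is P(9,7) = 9!/(2)! = 181,440.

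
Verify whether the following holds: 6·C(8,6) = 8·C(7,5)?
Absorption identity k·C(n,k) = n·C(n-1,k-1). LHS = 6·28 = 168; RHS = 8·21 = 168.
Final answer: True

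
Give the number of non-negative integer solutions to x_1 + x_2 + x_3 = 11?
C(11+3-1, 3-1) = 78.

Answer: 78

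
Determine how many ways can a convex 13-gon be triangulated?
58,786

Solution: Using the Catalan number formula: C_n = C(2n, n) / (n+1)
C_11 = C(22, 11) / (11+1)
     = 705432 / 12
     = 58,786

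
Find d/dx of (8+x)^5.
5(8+x)^4

Solution: Using the power rule: d/dx (8+x)^5 = 5(8+x)^{4}.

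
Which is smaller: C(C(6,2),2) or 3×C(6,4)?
3×C(6,4)

C(C(6,2),2)=105, 3×C(6,4)=45.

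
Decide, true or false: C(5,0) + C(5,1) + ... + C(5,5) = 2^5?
True

Binomial theorem with x = y = 1: Σ C(5,i) = (1+1)^5 = 2^5 = 32. The statement holds.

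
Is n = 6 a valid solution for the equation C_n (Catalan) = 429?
No

Working:
C_6 = C(12,6)/(6+1) = 924/7 = 132, which does not equal 429.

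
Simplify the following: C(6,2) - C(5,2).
5

C(6,2) - C(5,2) = C(5,1) = 5.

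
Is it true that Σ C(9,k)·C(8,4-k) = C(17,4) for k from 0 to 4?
True

Working:
Vandermonde's identity gives C(17,4) = 2,380; RHS C(17,4) = 2,380.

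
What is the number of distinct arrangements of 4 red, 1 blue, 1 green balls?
Multinomial: 6!/(4! × 1! × 1!) = 30.
Final answer: 30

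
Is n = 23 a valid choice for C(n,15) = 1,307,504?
No

Solution: C(23,15) = 23·22·21·20·19·18·17·16·15·14·13·12·11·10·9/15! = 641,171,050,071,552,000/1,307,674,368,000 = 490,314, which does not equal 1,307,504.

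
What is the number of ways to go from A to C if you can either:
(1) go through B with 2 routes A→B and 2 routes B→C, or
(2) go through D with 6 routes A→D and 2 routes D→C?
16

Explanation: Route via B: 2×2=4. Route via D: 6×2=12. Total: 16.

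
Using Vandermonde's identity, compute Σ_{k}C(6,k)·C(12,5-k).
8,568

Reasoning: = C(6+12,5) = C(18,5) = 8,568.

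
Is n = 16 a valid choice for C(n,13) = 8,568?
No

C(16,13) = 16·15·14·13·12·11·10·9·8·7·6·5·4/13! = 3,487,131,648,000/6,227,020,800 = 560, which does not equal 8,568.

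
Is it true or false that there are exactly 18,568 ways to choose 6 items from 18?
C(18,6) = 18,564 ≠ 18568.
Final answer: False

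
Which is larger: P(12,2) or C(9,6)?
P(12,2)

P(12,2)=132, C(9,6)=84.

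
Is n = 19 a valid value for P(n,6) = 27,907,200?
P(19,6) = 19·18·17·16·15·14 = 19,535,040, which does not equal 27,907,200.
Final answer: No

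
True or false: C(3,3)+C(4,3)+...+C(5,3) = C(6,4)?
Hockey stick identity gives Σ = C(6,4) = 15; RHS C(6,4) = 15.

Answer: True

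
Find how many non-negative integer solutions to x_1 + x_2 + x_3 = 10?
66

C(10+3-1, 3-1) = 66.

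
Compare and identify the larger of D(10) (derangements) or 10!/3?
D(10)

Reasoning: D(10) = (10-1)·[D(9) + D(8)] = 9·[133,496 + 14,833] = 1,334,961; 10!/3 = 3,628,800/3 = 1,209,600.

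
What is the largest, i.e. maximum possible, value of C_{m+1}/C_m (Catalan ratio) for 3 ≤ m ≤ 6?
C_{m+1}/C_m = 2(2m+1)/(m+2), which increases with m. Maximum at m = 6: 2·13/8 = 13/4.

Answer: 13/4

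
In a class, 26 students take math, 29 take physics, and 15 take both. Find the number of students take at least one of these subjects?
40

Reasoning: |A∪B| = |A|+|B|-|A∩B| = 26+29-15 = 40.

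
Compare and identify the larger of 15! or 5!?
15!

Explanation: 15!=1,307,674,368,000, 5!=120. 15! > 5!.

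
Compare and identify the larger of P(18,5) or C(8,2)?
P(18,5)

Explanation: P(18,5)=1,028,160, C(8,2)=28.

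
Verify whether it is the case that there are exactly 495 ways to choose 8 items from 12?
C(12,8) = 495.
Final answer: True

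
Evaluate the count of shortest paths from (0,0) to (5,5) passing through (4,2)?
60

To (4,2): C(6,4)=15. From there: C(4,1)=4. Total: 60.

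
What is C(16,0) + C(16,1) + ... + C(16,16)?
65,536

Explanation: Sum of binomial coefficients = 2^16 = 65,536.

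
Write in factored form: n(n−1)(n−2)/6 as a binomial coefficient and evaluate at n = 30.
C(n,3); C(30,3) = 4,060

Solution: n(n−1)(n−2)/6 = n!/(3!(n−3)!) = C(n,3). At n = 30: C(30,3) = 4,060.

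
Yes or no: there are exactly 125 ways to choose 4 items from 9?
No

Explanation: C(9,4) = 126 ≠ 125.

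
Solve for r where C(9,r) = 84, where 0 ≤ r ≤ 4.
3

Explanation: C(9,r) is increasing for 0 ≤ r ≤ 4. Stepping up (C(9,r+1) = C(9,r)·(9−r)/(r+1)): C(9,1) = 9, C(9,2) = 36, C(9,3) = 84 ✓. So r = 3.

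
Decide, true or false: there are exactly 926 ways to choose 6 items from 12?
False

Explanation: C(12,6) = 924 ≠ 926.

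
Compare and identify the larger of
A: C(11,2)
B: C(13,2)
B

A=C(11,2)=55, B=C(13,2)=78.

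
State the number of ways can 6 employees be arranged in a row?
720

Explanation: Arrangements of 6 distinct objects: 6! = 720.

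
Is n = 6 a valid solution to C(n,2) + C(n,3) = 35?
Yes

Working:
C(6,2) + C(6,3) = 15 + 20 = 35, which equals 35.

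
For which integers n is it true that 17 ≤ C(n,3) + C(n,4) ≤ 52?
6

C(5,3)+C(5,4)=15; C(6,3)+C(6,4)=35; C(7,3)+C(7,4)=70. So valid n = 6.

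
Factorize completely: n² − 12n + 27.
Seek roots whose sum is 12 and product is 27: (3, 9). So n² − 12n + 27 = (n − 3)(n − 9).

Answer: (n − 3)(n − 9)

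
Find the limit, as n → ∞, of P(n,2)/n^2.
P(n,2) = n(n-1) ≈ n^2 for large n. Limit = 1.
Final answer: 1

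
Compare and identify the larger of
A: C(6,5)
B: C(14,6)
B

Working:
A=C(6,5)=6, B=C(14,6)=3,003.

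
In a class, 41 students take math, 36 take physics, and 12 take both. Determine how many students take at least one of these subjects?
65

Explanation: |A∪B| = |A|+|B|-|A∩B| = 41+36-12 = 65.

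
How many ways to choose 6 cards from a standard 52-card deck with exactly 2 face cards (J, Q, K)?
6,031,740
12 face cards and 40 non-face cards: C(12,2) × C(40,4) = 66 × 91,390 = 6,031,740.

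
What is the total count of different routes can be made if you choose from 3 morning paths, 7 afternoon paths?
21

Reasoning: By the multiplication principle: 3 × 7 = 21.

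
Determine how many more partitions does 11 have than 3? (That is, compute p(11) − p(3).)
53

Pentagonal recurrence p(n) = p(n−1) + p(n−2) − p(n−5) − p(n−7) + …: p(11) = p(10) + p(9) − p(6) − p(4) = 42 + 30 − 11 − 5 = 56.
p(3) = p(2) + p(1) = 2 + 1 = 3.
Difference = 56 − 3 = 53.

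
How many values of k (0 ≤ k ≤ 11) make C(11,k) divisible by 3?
6

Working:
Checking C(11,k) mod 3 for k = 0..11: divisible at k = 3, 4, 5, 6, 7, 8. That's 6 values.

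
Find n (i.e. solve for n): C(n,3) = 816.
18
C(n,3) = n(n−1)(n−2)/3! is increasing in n, and n(n−1)(n−2) = 3!·816 = 4,896 ≈ (n−1)^3 gives n ≈ 18.0. Check: C(16,3) = 560, C(17,3) = 680, C(18,3) = 816 ✓. So n = 18.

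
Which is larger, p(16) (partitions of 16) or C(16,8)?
C(16,8)

Pentagonal recurrence p(n) = p(n−1) + p(n−2) − p(n−5) − p(n−7) + …: p(16) = p(15) + p(14) − p(11) − p(9) + p(4) + p(1) = 176 + 135 − 56 − 30 + 5 + 1 = 231; C(16,8) = 12,870.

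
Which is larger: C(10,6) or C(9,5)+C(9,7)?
C(10,6)

C(10,6)=210; C(9,5)+C(9,7)=126+36=162.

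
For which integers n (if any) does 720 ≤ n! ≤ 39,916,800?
6, 7, 8, 9, 10, 11

Reasoning: n! is strictly increasing; 6! = 720 and 11! = 39,916,800, so valid n = 6, 7, 8, 9, 10, 11.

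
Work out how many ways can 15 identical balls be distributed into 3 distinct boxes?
C(15+3-1, 3-1) = C(17, 2) = 136.

Answer: 136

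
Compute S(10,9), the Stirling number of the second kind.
45

Reasoning: Using the Stirling recurrence: S(n,k) = k·S(n-1,k) + S(n-1,k-1)
S(10,9) = 9·S(9,9) + S(9,8)
         = 9·1 + 36
         = 9 + 36
         = 45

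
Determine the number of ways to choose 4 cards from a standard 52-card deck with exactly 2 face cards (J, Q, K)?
51,480

12 face cards and 40 non-face cards: C(12,2) × C(40,2) = 66 × 780 = 51,480.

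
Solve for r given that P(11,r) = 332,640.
6

P(11,r) = 11·10·…·(11−r+1), a product of r factors. Multiplying down from 11: 11 = 11; 11·10 = 110; 11·10·9 = 990; 11·10·9·8 = 7,920; 11·10·9·8·7 = 55,440; 11·10·9·8·7·6 = 332,640 ✓ (6 factors). So r = 6.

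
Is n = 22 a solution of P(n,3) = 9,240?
Yes

P(22,3) = 22·21·20 = 9,240, which equals 9,240.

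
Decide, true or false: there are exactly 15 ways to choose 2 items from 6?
True

Working:
C(6,2) = 15.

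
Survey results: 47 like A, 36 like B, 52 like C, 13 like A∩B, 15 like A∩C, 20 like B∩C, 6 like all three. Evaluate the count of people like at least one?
93

Explanation: |A∪B∪C| = 47+36+52-13-15-20+6 = 93.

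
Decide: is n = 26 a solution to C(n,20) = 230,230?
Yes

Reasoning: C(26,20) = 26·25·24·23·22·21·20·19·18·17·16·15·14·13·12·11·10·9·8·7/20! = 560,127,029,342,507,827,200,000/2,432,902,008,176,640,000 = 230,230, which equals 230,230.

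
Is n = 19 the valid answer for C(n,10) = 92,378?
Yes

Reasoning: C(19,10) = 19·18·17·16·15·14·13·12·11·10/10! = 335,221,286,400/3,628,800 = 92,378, which equals 92,378.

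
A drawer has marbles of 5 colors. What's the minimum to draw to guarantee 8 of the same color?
36

Explanation: Worst case: 7 of each = 35. One more: 36.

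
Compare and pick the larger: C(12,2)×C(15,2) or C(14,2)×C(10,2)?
C(12,2)×C(15,2)

Reasoning: C(12,2)×C(15,2)=6,930, C(14,2)×C(10,2)=4,095.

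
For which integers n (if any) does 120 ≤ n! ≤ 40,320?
5, 6, 7, 8

Solution: n! is strictly increasing; 5! = 120 and 8! = 40,320, so valid n = 5, 6, 7, 8.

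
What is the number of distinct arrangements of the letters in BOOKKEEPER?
Word has 10 letters (B=1, O=2, K=2, E=3, P=1, R=1). Arrangements: 10!/Π(k!) = 151,200.

Answer: 151,200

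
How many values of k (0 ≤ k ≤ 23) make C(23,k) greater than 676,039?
6

Solution: Row 23 is unimodal and symmetric about k=23/2. C(23,8)=490,314 ≤ 676,039; C(23,9)=817,190 > 676,039; by symmetry C(23,k) > 676,039 for k = 9..14. That's 14 - 9 + 1 = 6 values.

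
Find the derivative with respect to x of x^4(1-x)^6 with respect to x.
4x^3(1-x)^6 - 6x^4(1-x)^5

Product rule: 4x^{3}(1-x)^{6} + x^4·(-6)(1-x)^{5}.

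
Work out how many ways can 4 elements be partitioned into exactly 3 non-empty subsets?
6

Explanation: This equals S(4,3), the Stirling number of the 2nd kind.
Using the Stirling recurrence: S(n,k) = k·S(n-1,k) + S(n-1,k-1)
S(4,3) = 3·S(3,3) + S(3,2)
         = 3·1 + 3
         = 3 + 3
         = 6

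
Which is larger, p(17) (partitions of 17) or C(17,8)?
C(17,8)
Pentagonal recurrence p(n) = p(n−1) + p(n−2) − p(n−5) − p(n−7) + …: p(17) = p(16) + p(15) − p(12) − p(10) + p(5) + p(2) = 231 + 176 − 77 − 42 + 7 + 2 = 297; C(17,8) = 24,310.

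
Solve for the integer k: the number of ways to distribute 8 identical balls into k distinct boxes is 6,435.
Stars and bars: the count is C(8+k−1, k−1), increasing in k. k=6: C(13,5) = 1,287, k=7: C(14,6) = 3,003, k=8: C(15,7) = 6,435 ✓. So k = 8.

Answer: 8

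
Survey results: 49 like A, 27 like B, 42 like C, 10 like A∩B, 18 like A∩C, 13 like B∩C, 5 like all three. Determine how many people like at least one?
82

Working:
|A∪B∪C| = 49+27+42-10-18-13+5 = 82.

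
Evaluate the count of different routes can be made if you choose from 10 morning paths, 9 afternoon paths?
90

Working:
By the multiplication principle: 10 × 9 = 90.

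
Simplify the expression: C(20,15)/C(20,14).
C(n,k+1)/C(n,k) = (n−k)/(k+1). Here (20−14)/(14+1) = 6/15 = 2/5.
Final answer: 2/5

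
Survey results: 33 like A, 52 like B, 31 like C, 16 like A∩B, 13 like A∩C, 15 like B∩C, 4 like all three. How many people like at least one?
76

Explanation: |A∪B∪C| = 33+52+31-16-13-15+4 = 76.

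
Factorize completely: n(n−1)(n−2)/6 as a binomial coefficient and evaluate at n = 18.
C(n,3); C(18,3) = 816

Solution: n(n−1)(n−2)/6 = n!/(3!(n−3)!) = C(n,3). At n = 18: C(18,3) = 816.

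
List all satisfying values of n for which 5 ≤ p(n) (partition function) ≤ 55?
4, 5, 6, 7, 8, 9, 10

Tabulating p(n) via p(n) = p(n−1) + p(n−2) − p(n−5) − p(n−7) + …: p(3)=3; p(4)=5; p(5)=7; p(6)=11; p(7)=15; p(8)=22; p(9)=30; p(10)=42; p(11)=56. So valid n = 4, 5, 6, 7, 8, 9, 10.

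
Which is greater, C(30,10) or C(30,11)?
C(30,11)

Explanation: C(30,10)=30,045,015, C(30,11)=54,627,300.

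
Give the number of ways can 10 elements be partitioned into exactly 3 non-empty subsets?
This equals S(10,3), the Stirling number of the 2nd kind.
Using the Stirling recurrence: S(n,k) = k·S(n-1,k) + S(n-1,k-1)
S(10,3) = 3·S(9,3) + S(9,2)
         = 3·3025 + 255
         = 9075 + 255
         = 9,330

Answer: 9,330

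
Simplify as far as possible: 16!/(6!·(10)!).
This is C(16,6) = 8,008.

Answer: 8,008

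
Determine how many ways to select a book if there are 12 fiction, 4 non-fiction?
16

By the addition principle: 12 + 4 = 16.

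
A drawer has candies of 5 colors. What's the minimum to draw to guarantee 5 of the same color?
21

Worst case: 4 of each = 20. One more: 21.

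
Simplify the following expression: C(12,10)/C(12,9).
3/10

Explanation: C(n,k+1)/C(n,k) = (n−k)/(k+1). Here (12−9)/(9+1) = 3/10 = 3/10.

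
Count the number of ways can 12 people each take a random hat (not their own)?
176,214,841

Reasoning: Using D(n) = (n-1)[D(n-1) + D(n-2)]:
D(12) = (12-1) × [D(11) + D(10)]
      = 11 × [14684570 + 1334961]
      = 11 × 16019531
      = 176,214,841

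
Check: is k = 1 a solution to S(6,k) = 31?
No

Reasoning: S(6,1) = 1·S(5,1) + S(5,0) = 1·1 + 0 = 1, which does not equal 31.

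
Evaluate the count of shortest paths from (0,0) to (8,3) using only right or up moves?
165

Reasoning: Choose 8 rights from 11 moves: C(11,8) = 165.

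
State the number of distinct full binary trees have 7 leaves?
132

Using the Catalan number formula: C_n = C(2n, n) / (n+1)
C_6 = C(12, 6) / (6+1)
     = 924 / 7
     = 132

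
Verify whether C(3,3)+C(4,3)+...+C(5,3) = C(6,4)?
Hockey stick identity gives Σ = C(6,4) = 15; RHS C(6,4) = 15.

Answer: True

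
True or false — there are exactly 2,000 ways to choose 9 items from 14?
False

Working:
C(14,9) = 2,002 ≠ 2000.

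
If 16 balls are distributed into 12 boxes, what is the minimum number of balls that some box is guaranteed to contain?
2

Solution: Pigeonhole: ⌈16/12⌉ = 2.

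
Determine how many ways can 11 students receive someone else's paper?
Using D(n) = (n-1)[D(n-1) + D(n-2)]:
D(11) = (11-1) × [D(10) + D(9)]
      = 10 × [1334961 + 133496]
      = 10 × 1468457
      = 14,684,570

Answer: 14,684,570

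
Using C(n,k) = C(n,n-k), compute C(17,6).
12,376

C(17,6) = C(17,11) = 12,376.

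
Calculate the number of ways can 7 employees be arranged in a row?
5,040

Working:
Arrangements of 7 distinct objects: 7! = 5,040.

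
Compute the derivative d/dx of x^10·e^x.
Product rule: d/dx[x^10]·e^x + x^10·d/dx[e^x] = 10x^{9}e^x + x^10e^x.
Final answer: (10x^9 + x^10)e^x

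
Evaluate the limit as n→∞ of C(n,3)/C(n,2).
∞

Explanation: C(n,3)/C(n,2) = (n-2)/3 → ∞ as n → ∞.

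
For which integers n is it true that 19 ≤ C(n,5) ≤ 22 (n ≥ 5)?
7

Explanation: C(6,5)=6; C(7,5)=21; C(8,5)=56. So valid n = 7.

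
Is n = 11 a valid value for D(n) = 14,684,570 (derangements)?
Yes
D(11) = (11-1)·[D(10) + D(9)] = 10·[1,334,961 + 133,496] = 14,684,570, which equals 14,684,570.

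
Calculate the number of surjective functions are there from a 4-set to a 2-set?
14

Solution: Onto functions = 2! × S(4,2)
First compute S(4,2) via recurrence:
Using the Stirling recurrence: S(n,k) = k·S(n-1,k) + S(n-1,k-1)
S(4,2) = 2·S(3,2) + S(3,1)
         = 2·3 + 1
         = 6 + 1
         = 7
Then: 2 × 7 = 14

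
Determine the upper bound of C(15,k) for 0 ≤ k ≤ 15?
6,435

Solution: Maximum at k = 7 or k = 8: C(15,7) = 6,435.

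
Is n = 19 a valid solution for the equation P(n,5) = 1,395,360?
Yes

Solution: P(19,5) = 19·18·17·16·15 = 1,395,360, which equals 1,395,360.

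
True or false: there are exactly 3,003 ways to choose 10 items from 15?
True
C(15,10) = 3,003.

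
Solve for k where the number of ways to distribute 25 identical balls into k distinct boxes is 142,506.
6
Stars and bars: the count is C(25+k−1, k−1), increasing in k. k=4: C(28,3) = 3,276, k=5: C(29,4) = 23,751, k=6: C(30,5) = 142,506 ✓. So k = 6.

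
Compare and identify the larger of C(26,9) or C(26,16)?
C(26,9)=3,124,550, C(26,16)=5,311,735.
Final answer: C(26,16)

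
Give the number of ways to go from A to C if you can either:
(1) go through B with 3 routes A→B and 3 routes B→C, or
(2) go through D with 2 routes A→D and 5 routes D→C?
19

Explanation: Route via B: 3×3=9. Route via D: 2×5=10. Total: 19.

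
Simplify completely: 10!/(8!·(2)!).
45

This is C(10,8) = 45.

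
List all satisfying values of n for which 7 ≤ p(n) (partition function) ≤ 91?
Tabulating p(n) via p(n) = p(n−1) + p(n−2) − p(n−5) − p(n−7) + …: p(4)=5; p(5)=7; p(6)=11; p(7)=15; p(8)=22; p(9)=30; p(10)=42; p(11)=56; p(12)=77; p(13)=101. So valid n = 5, 6, 7, 8, 9, 10, 11, 12.

Answer: 5, 6, 7, 8, 9, 10, 11, 12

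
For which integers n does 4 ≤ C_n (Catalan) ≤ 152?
3, 4, 5, 6

Working:
C_2=2; C_3=5; C_4=14; C_5=42; C_6=132; C_7=429. So valid n = 3, 4, 5, 6.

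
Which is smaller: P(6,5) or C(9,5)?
C(9,5)

P(6,5)=720, C(9,5)=126.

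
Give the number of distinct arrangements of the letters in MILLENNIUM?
Word has 10 letters (M=2, I=2, L=2, E=1, N=2, U=1). Arrangements: 10!/Π(k!) = 226,800.
Final answer: 226,800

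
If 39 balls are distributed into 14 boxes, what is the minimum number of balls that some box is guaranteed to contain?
3

Pigeonhole: ⌈39/14⌉ = 3.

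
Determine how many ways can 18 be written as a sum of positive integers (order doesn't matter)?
385

Working:
Pentagonal recurrence p(n) = p(n−1) + p(n−2) − p(n−5) − p(n−7) + …: p(18) = p(17) + p(16) − p(13) − p(11) + p(6) + p(3) = 297 + 231 − 101 − 56 + 11 + 3 = 385.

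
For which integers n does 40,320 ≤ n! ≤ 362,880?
8, 9

Solution: n! is strictly increasing; 8! = 40,320 and 9! = 362,880, so valid n = 8, 9.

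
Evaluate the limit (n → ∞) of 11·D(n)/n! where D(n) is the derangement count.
11/e
D(n)/n! → 1/e, so 11·D(n)/n! → 11/e.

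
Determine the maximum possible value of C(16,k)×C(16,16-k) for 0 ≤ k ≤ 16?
C(16,k)·C(16,16-k) = C(16,k)², maximised at the centre k = 8: C(16,8)² = 165,636,900.
Final answer: 165,636,900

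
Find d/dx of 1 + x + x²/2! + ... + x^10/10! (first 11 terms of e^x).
1 + x + x²/2! + ... + x^9/9!

Reasoning: Differentiating term by term gives the first 10 terms of e^x.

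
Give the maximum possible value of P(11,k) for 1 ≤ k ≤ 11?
39,916,800

Working:
P(11,k) increases in k, so maximum at k = 11: 11! = 39,916,800.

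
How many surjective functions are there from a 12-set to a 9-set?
8,083,152,000
Onto functions = 9! × S(12,9)
First compute S(12,9) via recurrence:
Using the Stirling recurrence: S(n,k) = k·S(n-1,k) + S(n-1,k-1)
S(12,9) = 9·S(11,9) + S(11,8)
         = 9·1155 + 11880
         = 10395 + 11880
         = 22,275
Then: 362880 × 22275 = 8,083,152,000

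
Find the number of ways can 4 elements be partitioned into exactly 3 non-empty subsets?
6

This equals S(4,3), the Stirling number of the 2nd kind.
Using the Stirling recurrence: S(n,k) = k·S(n-1,k) + S(n-1,k-1)
S(4,3) = 3·S(3,3) + S(3,2)
         = 3·1 + 3
         = 3 + 3
         = 6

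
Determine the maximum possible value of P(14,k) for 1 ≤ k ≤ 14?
87,178,291,200
P(14,k) increases in k, so maximum at k = 14: 14! = 87,178,291,200.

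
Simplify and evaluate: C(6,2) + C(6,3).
35

Reasoning: By Pascal's identity: C(7,3) = 35.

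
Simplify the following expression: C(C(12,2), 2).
2,145

Working:
C(12,2) = 66, then C(66, 2) = 2,145.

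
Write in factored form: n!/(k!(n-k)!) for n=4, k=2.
C(4,2) = 6

Working:
This is the binomial coefficient C(4,2) = 6.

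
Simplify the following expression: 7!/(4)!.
This equals 7×6×5 = 210.
Final answer: 210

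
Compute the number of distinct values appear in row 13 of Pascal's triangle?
7

Solution: Row 13 has entries C(13,0)..C(13,13); by symmetry C(13,k)=C(13,13-k), giving 7 distinct values.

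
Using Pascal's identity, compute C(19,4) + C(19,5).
15,504

Explanation: C(19,4) + C(19,5) = C(20,5) = 15,504.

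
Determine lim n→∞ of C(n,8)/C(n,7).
∞

Explanation: C(n,8)/C(n,7) = (n-7)/8 → ∞ as n → ∞.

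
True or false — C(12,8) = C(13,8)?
LHS = C(12,8) = 495; RHS = C(13,8) = 1,287. 495 ≠ 1,287, so the statement does not hold.
Final answer: False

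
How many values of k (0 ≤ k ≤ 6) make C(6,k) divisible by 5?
3

Solution: Checking C(6,k) mod 5 for k = 0..6: divisible at k = 2, 3, 4. That's 3 values.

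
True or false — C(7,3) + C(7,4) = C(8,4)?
True

Working:
Pascal's identity: LHS = 35 + 35 = 70; RHS = C(8,4) = 70. Both sides agree, so the statement holds.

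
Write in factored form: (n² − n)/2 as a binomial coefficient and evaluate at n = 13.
C(n,2); C(13,2) = 78

Explanation: (n² − n)/2 = n(n−1)/2 = C(n,2). At n = 13: C(13,2) = 78.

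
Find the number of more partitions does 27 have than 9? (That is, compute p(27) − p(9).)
2,980

Working:
Pentagonal recurrence p(n) = p(n−1) + p(n−2) − p(n−5) − p(n−7) + …: p(27) = p(26) + p(25) − p(22) − p(20) + p(15) + p(12) − p(5) − p(1) = 2,436 + 1,958 − 1,002 − 627 + 176 + 77 − 7 − 1 = 3,010.
p(9) = p(8) + p(7) − p(4) − p(2) = 22 + 15 − 5 − 2 = 30.
Difference = 3,010 − 30 = 2,980.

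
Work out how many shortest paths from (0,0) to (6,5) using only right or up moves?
462

Solution: Choose 6 rights from 11 moves: C(11,6) = 462.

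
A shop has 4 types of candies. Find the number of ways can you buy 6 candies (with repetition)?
84

Stars and bars: C(6+4-1, 6) = C(9, 6) = 84.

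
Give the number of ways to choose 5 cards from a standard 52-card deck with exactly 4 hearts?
27,885

Explanation: 13 hearts and 39 non-hearts: C(13,4) × C(39,1) = 715 × 39 = 27,885.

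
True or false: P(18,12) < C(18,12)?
False

Reasoning: P(18,12) = 8,892,185,702,400 and C(18,12) = 18,564; P(n,r) = r! × C(n,r) so P > C whenever r ≥ 2.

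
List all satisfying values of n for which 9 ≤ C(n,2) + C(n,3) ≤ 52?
4, 5, 6

Explanation: C(3,2)+C(3,3)=4; C(4,2)+C(4,3)=10; C(5,2)+C(5,3)=20; C(6,2)+C(6,3)=35; C(7,2)+C(7,3)=56. So valid n = 4, 5, 6.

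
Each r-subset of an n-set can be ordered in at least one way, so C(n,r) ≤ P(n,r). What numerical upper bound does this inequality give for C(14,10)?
P(14,10) = 14·13·12·11·10·9·8·7·6·5 = 3,632,428,800, so C(14,10) ≤ 3,632,428,800. (The bound is loose by a factor of 10! = 3,628,800: C(14,10) = 3,632,428,800/3,628,800 = 1,001.)
Final answer: 3,632,428,800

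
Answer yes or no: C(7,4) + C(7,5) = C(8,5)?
Yes

Reasoning: Pascal's identity: LHS = 35 + 21 = 56; RHS = C(8,5) = 56. Both sides agree, so the statement holds.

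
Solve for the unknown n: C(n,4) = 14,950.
C(n,4) = n(n−1)(n−2)(n−3)/4! is increasing in n, and n(n−1)(n−2)(n−3) = 4!·14,950 = 358,800 ≈ (n−1.5)^4 gives n ≈ 26.0. Check: C(24,4) = 10,626, C(25,4) = 12,650, C(26,4) = 14,950 ✓. So n = 26.
Final answer: 26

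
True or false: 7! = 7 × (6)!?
By definition n! = n × (n-1)!, so 7! = 7 × 6!.
Final answer: True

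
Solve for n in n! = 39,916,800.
11

Solution: n! is strictly increasing. 9! = 362,880, 10! = 3,628,800, 11! = 39,916,800 ✓. So n = 11.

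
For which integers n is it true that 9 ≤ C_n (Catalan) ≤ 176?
4, 5, 6

Explanation: C_3=5; C_4=14; C_5=42; C_6=132; C_7=429. So valid n = 4, 5, 6.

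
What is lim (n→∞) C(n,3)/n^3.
1/6

Solution: C(n,3) ≈ n^3/3! for large n. Limit = 1/3! = 1/6.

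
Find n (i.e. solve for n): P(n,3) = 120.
P(n,3) = n(n−1)(n−2) is increasing in n; n(n−1)(n−2) ≈ (n−1)^3 = 120 gives n ≈ 5.9. Check: P(4,3) = 24, P(5,3) = 60, P(6,3) = 120 ✓. So n = 6.

Answer: 6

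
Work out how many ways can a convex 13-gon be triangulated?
Using the Catalan number formula: C_n = C(2n, n) / (n+1)
C_11 = C(22, 11) / (11+1)
     = 705432 / 12
     = 58,786
Final answer: 58,786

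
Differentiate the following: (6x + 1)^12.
Chain rule: 12(6x+1)^{11} × 6 = 72(6x+1)^{11}.
Final answer: 72(6x + 1)^11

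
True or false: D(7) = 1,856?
Derangements of 7 elements: D(7) = (7-1)·[D(6) + D(5)] = 6·[265 + 44] = 1,854.
Final answer: False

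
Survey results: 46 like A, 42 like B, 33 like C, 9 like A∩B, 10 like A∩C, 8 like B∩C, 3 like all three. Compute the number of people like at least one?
|A∪B∪C| = 46+42+33-9-10-8+3 = 97.

Answer: 97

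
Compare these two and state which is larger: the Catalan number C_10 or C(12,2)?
C_10

C_10 = C(20,10)/(10+1) = 184,756/11 = 16,796; C(12,2) = 66.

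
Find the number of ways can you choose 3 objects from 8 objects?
56

Reasoning: C(8,3) = 8! / (3! × (8-3)!)
         = 8! / (3! × 5!)
         = 56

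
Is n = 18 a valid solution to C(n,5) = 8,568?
Yes

Reasoning: C(18,5) = 18·17·16·15·14/5! = 1,028,160/120 = 8,568, which equals 8,568.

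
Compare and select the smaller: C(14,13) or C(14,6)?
C(14,13)

Reasoning: C(14,13)=14, C(14,6)=3,003.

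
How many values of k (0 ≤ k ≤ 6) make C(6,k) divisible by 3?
4

Working:
Checking C(6,k) mod 3 for k = 0..6: divisible at k = 1, 2, 4, 5. That's 4 values.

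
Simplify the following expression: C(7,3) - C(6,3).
15

Working:
C(7,3) - C(6,3) = C(6,2) = 15.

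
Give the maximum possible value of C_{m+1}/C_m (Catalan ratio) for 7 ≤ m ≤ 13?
18/5

Reasoning: C_{m+1}/C_m = 2(2m+1)/(m+2), which increases with m. Maximum at m = 13: 2·27/15 = 18/5.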